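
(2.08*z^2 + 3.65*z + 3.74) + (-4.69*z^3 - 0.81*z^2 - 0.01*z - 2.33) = -4.69*z^3 + 1.27*z^2 + 3.64*z + 1.41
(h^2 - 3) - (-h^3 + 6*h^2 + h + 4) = h^3 - 5*h^2 - h - 7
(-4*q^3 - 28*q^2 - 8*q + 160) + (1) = -4*q^3 - 28*q^2 - 8*q + 161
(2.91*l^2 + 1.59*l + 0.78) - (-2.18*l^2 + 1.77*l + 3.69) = 5.09*l^2 - 0.18*l - 2.91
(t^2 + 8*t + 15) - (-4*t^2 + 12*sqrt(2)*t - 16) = 5*t^2 - 12*sqrt(2)*t + 8*t + 31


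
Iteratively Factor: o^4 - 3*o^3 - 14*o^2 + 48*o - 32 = (o - 4)*(o^3 + o^2 - 10*o + 8) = (o - 4)*(o - 1)*(o^2 + 2*o - 8) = (o - 4)*(o - 1)*(o + 4)*(o - 2)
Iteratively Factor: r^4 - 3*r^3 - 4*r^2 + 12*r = (r)*(r^3 - 3*r^2 - 4*r + 12) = r*(r - 2)*(r^2 - r - 6) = r*(r - 2)*(r + 2)*(r - 3)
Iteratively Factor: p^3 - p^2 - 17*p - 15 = (p - 5)*(p^2 + 4*p + 3) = (p - 5)*(p + 1)*(p + 3)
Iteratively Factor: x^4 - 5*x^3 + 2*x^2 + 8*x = (x + 1)*(x^3 - 6*x^2 + 8*x) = (x - 2)*(x + 1)*(x^2 - 4*x) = (x - 4)*(x - 2)*(x + 1)*(x)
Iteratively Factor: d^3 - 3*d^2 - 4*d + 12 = (d - 3)*(d^2 - 4) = (d - 3)*(d + 2)*(d - 2)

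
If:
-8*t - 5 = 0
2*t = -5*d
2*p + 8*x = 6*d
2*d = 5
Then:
No Solution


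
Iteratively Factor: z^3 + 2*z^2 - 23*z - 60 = (z - 5)*(z^2 + 7*z + 12) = (z - 5)*(z + 3)*(z + 4)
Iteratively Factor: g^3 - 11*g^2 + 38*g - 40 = (g - 4)*(g^2 - 7*g + 10) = (g - 4)*(g - 2)*(g - 5)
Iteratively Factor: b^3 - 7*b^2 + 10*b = (b - 2)*(b^2 - 5*b) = b*(b - 2)*(b - 5)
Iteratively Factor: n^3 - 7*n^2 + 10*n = (n)*(n^2 - 7*n + 10) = n*(n - 5)*(n - 2)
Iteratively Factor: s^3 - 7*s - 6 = (s + 1)*(s^2 - s - 6) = (s + 1)*(s + 2)*(s - 3)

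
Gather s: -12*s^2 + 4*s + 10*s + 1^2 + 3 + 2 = -12*s^2 + 14*s + 6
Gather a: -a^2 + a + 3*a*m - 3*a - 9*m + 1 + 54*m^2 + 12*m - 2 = -a^2 + a*(3*m - 2) + 54*m^2 + 3*m - 1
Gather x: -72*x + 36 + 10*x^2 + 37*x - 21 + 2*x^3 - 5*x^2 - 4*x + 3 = 2*x^3 + 5*x^2 - 39*x + 18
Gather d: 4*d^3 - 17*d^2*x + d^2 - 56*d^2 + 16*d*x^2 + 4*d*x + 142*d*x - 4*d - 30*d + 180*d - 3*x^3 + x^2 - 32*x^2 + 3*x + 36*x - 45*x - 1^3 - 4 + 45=4*d^3 + d^2*(-17*x - 55) + d*(16*x^2 + 146*x + 146) - 3*x^3 - 31*x^2 - 6*x + 40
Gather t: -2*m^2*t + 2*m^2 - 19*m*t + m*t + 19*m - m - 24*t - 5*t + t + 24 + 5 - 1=2*m^2 + 18*m + t*(-2*m^2 - 18*m - 28) + 28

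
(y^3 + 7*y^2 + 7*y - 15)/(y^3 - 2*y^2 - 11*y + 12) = (y + 5)/(y - 4)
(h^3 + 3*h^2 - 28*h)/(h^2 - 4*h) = h + 7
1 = 1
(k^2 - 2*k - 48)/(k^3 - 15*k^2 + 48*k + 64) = (k + 6)/(k^2 - 7*k - 8)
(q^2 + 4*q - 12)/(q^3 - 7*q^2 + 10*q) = (q + 6)/(q*(q - 5))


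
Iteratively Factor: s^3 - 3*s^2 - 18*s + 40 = (s - 2)*(s^2 - s - 20) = (s - 2)*(s + 4)*(s - 5)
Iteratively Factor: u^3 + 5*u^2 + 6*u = (u)*(u^2 + 5*u + 6) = u*(u + 3)*(u + 2)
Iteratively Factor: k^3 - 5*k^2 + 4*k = (k)*(k^2 - 5*k + 4) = k*(k - 1)*(k - 4)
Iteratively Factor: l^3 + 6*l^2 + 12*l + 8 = (l + 2)*(l^2 + 4*l + 4) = (l + 2)^2*(l + 2)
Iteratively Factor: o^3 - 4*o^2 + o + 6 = (o - 3)*(o^2 - o - 2) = (o - 3)*(o - 2)*(o + 1)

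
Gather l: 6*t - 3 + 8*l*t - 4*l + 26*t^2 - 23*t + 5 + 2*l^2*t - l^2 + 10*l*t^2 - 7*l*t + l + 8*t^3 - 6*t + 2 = l^2*(2*t - 1) + l*(10*t^2 + t - 3) + 8*t^3 + 26*t^2 - 23*t + 4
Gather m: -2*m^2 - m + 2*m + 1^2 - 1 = -2*m^2 + m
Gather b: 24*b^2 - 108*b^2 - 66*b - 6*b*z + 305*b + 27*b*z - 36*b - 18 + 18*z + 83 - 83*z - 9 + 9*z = -84*b^2 + b*(21*z + 203) - 56*z + 56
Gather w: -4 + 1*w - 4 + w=2*w - 8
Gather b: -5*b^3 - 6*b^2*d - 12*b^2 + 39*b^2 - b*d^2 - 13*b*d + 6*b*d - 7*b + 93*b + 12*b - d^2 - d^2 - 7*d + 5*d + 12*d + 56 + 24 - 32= -5*b^3 + b^2*(27 - 6*d) + b*(-d^2 - 7*d + 98) - 2*d^2 + 10*d + 48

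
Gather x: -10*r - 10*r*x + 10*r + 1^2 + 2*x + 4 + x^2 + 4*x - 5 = x^2 + x*(6 - 10*r)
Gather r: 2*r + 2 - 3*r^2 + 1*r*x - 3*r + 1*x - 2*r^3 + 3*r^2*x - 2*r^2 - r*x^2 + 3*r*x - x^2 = -2*r^3 + r^2*(3*x - 5) + r*(-x^2 + 4*x - 1) - x^2 + x + 2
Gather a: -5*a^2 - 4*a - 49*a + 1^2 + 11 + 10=-5*a^2 - 53*a + 22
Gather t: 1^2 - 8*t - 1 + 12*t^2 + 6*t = 12*t^2 - 2*t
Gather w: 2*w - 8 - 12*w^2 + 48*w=-12*w^2 + 50*w - 8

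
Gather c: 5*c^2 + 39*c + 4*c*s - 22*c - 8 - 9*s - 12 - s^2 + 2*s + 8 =5*c^2 + c*(4*s + 17) - s^2 - 7*s - 12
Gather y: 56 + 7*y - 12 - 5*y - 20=2*y + 24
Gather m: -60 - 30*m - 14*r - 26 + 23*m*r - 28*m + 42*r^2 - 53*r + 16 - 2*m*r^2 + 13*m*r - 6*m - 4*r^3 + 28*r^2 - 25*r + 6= m*(-2*r^2 + 36*r - 64) - 4*r^3 + 70*r^2 - 92*r - 64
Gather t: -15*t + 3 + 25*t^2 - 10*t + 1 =25*t^2 - 25*t + 4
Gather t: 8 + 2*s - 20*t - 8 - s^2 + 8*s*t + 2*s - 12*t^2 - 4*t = -s^2 + 4*s - 12*t^2 + t*(8*s - 24)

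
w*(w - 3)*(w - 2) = w^3 - 5*w^2 + 6*w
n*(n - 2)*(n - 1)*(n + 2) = n^4 - n^3 - 4*n^2 + 4*n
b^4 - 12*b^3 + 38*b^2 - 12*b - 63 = (b - 7)*(b - 3)^2*(b + 1)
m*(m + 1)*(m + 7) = m^3 + 8*m^2 + 7*m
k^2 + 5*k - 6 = (k - 1)*(k + 6)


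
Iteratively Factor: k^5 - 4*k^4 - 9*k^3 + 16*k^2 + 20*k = (k - 5)*(k^4 + k^3 - 4*k^2 - 4*k) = (k - 5)*(k + 2)*(k^3 - k^2 - 2*k) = (k - 5)*(k - 2)*(k + 2)*(k^2 + k) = (k - 5)*(k - 2)*(k + 1)*(k + 2)*(k)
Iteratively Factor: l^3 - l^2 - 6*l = (l)*(l^2 - l - 6) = l*(l - 3)*(l + 2)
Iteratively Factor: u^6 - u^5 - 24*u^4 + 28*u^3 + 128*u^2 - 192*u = (u)*(u^5 - u^4 - 24*u^3 + 28*u^2 + 128*u - 192) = u*(u - 4)*(u^4 + 3*u^3 - 12*u^2 - 20*u + 48) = u*(u - 4)*(u + 4)*(u^3 - u^2 - 8*u + 12) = u*(u - 4)*(u - 2)*(u + 4)*(u^2 + u - 6) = u*(u - 4)*(u - 2)^2*(u + 4)*(u + 3)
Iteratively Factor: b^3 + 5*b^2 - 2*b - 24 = (b - 2)*(b^2 + 7*b + 12) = (b - 2)*(b + 4)*(b + 3)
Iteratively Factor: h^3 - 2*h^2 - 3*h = (h)*(h^2 - 2*h - 3) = h*(h - 3)*(h + 1)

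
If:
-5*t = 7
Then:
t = -7/5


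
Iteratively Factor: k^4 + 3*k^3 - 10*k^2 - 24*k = (k + 4)*(k^3 - k^2 - 6*k) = (k - 3)*(k + 4)*(k^2 + 2*k) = k*(k - 3)*(k + 4)*(k + 2)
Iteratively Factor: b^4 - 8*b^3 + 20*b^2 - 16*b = (b - 4)*(b^3 - 4*b^2 + 4*b) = b*(b - 4)*(b^2 - 4*b + 4) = b*(b - 4)*(b - 2)*(b - 2)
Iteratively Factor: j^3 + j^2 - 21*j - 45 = (j + 3)*(j^2 - 2*j - 15) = (j - 5)*(j + 3)*(j + 3)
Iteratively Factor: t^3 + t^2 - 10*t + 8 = (t - 1)*(t^2 + 2*t - 8) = (t - 2)*(t - 1)*(t + 4)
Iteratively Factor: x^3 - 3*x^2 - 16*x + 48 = (x - 4)*(x^2 + x - 12) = (x - 4)*(x - 3)*(x + 4)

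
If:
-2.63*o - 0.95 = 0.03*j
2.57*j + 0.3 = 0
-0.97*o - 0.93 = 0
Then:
No Solution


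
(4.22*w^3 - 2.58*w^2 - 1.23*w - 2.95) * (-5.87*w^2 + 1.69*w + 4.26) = -24.7714*w^5 + 22.2764*w^4 + 20.8371*w^3 + 4.247*w^2 - 10.2253*w - 12.567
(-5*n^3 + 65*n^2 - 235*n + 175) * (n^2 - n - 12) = -5*n^5 + 70*n^4 - 240*n^3 - 370*n^2 + 2645*n - 2100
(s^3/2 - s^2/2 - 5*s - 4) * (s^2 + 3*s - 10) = s^5/2 + s^4 - 23*s^3/2 - 14*s^2 + 38*s + 40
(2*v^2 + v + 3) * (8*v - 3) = 16*v^3 + 2*v^2 + 21*v - 9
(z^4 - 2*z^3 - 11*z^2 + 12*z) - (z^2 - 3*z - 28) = z^4 - 2*z^3 - 12*z^2 + 15*z + 28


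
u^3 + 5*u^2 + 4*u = u*(u + 1)*(u + 4)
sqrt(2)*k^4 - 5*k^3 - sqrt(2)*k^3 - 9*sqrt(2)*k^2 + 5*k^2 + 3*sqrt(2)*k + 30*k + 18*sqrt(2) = (k - 3)*(k + 2)*(k - 3*sqrt(2))*(sqrt(2)*k + 1)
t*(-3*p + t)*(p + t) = -3*p^2*t - 2*p*t^2 + t^3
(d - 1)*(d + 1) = d^2 - 1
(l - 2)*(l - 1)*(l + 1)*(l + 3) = l^4 + l^3 - 7*l^2 - l + 6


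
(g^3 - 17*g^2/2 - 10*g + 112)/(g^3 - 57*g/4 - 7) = 2*(g - 8)/(2*g + 1)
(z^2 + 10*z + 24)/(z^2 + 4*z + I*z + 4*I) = (z + 6)/(z + I)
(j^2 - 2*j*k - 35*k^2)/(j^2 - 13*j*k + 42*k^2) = (j + 5*k)/(j - 6*k)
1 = 1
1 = 1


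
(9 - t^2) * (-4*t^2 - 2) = 4*t^4 - 34*t^2 - 18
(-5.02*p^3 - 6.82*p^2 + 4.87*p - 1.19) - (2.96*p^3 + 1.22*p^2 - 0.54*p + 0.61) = -7.98*p^3 - 8.04*p^2 + 5.41*p - 1.8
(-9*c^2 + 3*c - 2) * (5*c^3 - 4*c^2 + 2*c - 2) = -45*c^5 + 51*c^4 - 40*c^3 + 32*c^2 - 10*c + 4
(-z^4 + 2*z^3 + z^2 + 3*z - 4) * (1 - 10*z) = 10*z^5 - 21*z^4 - 8*z^3 - 29*z^2 + 43*z - 4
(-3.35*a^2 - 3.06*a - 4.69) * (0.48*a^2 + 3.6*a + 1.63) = -1.608*a^4 - 13.5288*a^3 - 18.7277*a^2 - 21.8718*a - 7.6447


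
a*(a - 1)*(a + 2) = a^3 + a^2 - 2*a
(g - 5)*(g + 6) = g^2 + g - 30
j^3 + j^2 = j^2*(j + 1)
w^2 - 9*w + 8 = (w - 8)*(w - 1)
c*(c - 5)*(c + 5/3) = c^3 - 10*c^2/3 - 25*c/3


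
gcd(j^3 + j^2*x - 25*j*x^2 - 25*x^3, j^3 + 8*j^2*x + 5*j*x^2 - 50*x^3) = j + 5*x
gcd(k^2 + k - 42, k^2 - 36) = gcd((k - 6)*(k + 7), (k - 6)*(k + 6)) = k - 6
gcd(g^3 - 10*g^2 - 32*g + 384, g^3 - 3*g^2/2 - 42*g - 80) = g - 8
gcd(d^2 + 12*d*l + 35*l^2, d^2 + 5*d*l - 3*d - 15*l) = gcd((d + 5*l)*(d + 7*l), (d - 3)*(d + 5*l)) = d + 5*l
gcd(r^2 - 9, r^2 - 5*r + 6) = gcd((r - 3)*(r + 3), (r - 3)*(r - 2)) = r - 3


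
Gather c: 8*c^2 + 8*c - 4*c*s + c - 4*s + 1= 8*c^2 + c*(9 - 4*s) - 4*s + 1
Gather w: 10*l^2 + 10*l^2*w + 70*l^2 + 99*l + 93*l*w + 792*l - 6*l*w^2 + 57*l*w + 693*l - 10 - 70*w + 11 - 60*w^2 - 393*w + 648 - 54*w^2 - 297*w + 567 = 80*l^2 + 1584*l + w^2*(-6*l - 114) + w*(10*l^2 + 150*l - 760) + 1216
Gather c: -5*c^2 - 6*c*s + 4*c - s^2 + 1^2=-5*c^2 + c*(4 - 6*s) - s^2 + 1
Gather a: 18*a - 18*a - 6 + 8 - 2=0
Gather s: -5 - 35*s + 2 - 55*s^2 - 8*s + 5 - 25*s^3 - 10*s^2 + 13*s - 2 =-25*s^3 - 65*s^2 - 30*s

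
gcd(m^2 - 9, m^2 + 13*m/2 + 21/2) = m + 3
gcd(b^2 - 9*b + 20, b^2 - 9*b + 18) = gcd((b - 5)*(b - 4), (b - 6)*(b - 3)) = 1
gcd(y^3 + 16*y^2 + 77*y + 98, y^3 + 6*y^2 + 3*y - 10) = y + 2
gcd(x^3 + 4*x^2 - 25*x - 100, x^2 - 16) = x + 4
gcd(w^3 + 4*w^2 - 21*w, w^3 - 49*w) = w^2 + 7*w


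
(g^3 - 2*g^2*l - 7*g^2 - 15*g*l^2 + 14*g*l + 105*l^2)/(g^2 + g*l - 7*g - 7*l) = (g^2 - 2*g*l - 15*l^2)/(g + l)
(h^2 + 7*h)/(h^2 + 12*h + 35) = h/(h + 5)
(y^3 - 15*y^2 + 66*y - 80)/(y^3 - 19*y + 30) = (y^2 - 13*y + 40)/(y^2 + 2*y - 15)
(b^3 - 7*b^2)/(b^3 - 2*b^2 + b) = b*(b - 7)/(b^2 - 2*b + 1)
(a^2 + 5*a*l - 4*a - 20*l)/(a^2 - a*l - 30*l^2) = (a - 4)/(a - 6*l)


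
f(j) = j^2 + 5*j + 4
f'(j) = 2*j + 5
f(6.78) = 83.87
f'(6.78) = 18.56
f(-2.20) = -2.16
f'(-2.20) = 0.60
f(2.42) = 21.96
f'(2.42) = 9.84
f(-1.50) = -1.25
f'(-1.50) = 2.00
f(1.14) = 11.00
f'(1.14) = 7.28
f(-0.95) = 0.15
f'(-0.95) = 3.10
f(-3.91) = -0.26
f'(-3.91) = -2.82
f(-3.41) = -1.42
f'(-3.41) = -1.82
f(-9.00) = 40.00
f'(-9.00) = -13.00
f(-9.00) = 40.00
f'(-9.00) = -13.00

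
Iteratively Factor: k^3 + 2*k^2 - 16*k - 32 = (k + 2)*(k^2 - 16) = (k + 2)*(k + 4)*(k - 4)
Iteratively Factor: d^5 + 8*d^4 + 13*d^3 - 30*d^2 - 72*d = (d)*(d^4 + 8*d^3 + 13*d^2 - 30*d - 72) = d*(d + 3)*(d^3 + 5*d^2 - 2*d - 24) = d*(d - 2)*(d + 3)*(d^2 + 7*d + 12) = d*(d - 2)*(d + 3)*(d + 4)*(d + 3)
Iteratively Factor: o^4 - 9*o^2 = (o + 3)*(o^3 - 3*o^2) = o*(o + 3)*(o^2 - 3*o) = o*(o - 3)*(o + 3)*(o)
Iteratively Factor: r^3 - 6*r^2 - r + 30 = (r + 2)*(r^2 - 8*r + 15) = (r - 5)*(r + 2)*(r - 3)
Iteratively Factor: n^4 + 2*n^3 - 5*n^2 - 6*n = (n - 2)*(n^3 + 4*n^2 + 3*n) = (n - 2)*(n + 1)*(n^2 + 3*n) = (n - 2)*(n + 1)*(n + 3)*(n)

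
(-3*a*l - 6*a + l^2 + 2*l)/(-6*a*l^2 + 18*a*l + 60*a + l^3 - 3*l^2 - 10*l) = (3*a - l)/(6*a*l - 30*a - l^2 + 5*l)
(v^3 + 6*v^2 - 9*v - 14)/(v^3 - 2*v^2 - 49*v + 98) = (v + 1)/(v - 7)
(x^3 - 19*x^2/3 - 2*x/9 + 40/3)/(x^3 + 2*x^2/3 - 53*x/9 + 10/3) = (3*x^2 - 14*x - 24)/(3*x^2 + 7*x - 6)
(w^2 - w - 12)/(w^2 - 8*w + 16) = (w + 3)/(w - 4)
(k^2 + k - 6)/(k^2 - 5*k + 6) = (k + 3)/(k - 3)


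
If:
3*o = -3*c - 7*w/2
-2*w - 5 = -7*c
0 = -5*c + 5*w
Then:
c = 1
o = -13/6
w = 1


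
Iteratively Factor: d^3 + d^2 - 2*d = (d - 1)*(d^2 + 2*d) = d*(d - 1)*(d + 2)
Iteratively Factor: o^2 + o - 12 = (o - 3)*(o + 4)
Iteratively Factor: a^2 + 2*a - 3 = (a + 3)*(a - 1)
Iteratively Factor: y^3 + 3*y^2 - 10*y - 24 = (y - 3)*(y^2 + 6*y + 8) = (y - 3)*(y + 2)*(y + 4)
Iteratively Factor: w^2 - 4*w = (w)*(w - 4)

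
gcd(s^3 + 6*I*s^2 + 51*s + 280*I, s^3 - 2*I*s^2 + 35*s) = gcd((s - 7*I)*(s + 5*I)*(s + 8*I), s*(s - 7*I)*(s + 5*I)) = s^2 - 2*I*s + 35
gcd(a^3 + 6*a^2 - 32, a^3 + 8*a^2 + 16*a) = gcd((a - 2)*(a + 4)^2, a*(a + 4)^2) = a^2 + 8*a + 16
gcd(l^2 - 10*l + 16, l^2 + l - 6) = l - 2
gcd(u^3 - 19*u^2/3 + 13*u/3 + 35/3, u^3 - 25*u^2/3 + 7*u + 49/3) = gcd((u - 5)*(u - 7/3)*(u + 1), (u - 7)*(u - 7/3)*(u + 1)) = u^2 - 4*u/3 - 7/3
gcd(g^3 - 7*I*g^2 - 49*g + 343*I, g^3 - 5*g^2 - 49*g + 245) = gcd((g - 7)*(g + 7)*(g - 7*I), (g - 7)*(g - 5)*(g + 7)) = g^2 - 49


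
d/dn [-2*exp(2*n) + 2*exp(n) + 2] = (2 - 4*exp(n))*exp(n)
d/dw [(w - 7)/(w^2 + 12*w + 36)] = (20 - w)/(w^3 + 18*w^2 + 108*w + 216)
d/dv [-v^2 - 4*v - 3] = -2*v - 4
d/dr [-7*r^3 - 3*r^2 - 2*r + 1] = -21*r^2 - 6*r - 2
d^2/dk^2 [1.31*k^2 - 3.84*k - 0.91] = 2.62000000000000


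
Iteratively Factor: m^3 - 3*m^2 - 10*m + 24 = (m - 2)*(m^2 - m - 12) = (m - 4)*(m - 2)*(m + 3)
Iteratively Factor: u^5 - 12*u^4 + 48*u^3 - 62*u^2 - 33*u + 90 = (u - 3)*(u^4 - 9*u^3 + 21*u^2 + u - 30) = (u - 3)^2*(u^3 - 6*u^2 + 3*u + 10) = (u - 5)*(u - 3)^2*(u^2 - u - 2) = (u - 5)*(u - 3)^2*(u + 1)*(u - 2)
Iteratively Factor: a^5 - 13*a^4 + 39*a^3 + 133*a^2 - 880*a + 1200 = (a - 5)*(a^4 - 8*a^3 - a^2 + 128*a - 240) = (a - 5)^2*(a^3 - 3*a^2 - 16*a + 48) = (a - 5)^2*(a - 4)*(a^2 + a - 12) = (a - 5)^2*(a - 4)*(a + 4)*(a - 3)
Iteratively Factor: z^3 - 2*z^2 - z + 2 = (z + 1)*(z^2 - 3*z + 2) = (z - 1)*(z + 1)*(z - 2)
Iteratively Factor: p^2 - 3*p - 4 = (p + 1)*(p - 4)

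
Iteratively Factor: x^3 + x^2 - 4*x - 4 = (x + 2)*(x^2 - x - 2) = (x - 2)*(x + 2)*(x + 1)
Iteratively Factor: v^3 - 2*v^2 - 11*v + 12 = (v - 1)*(v^2 - v - 12) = (v - 4)*(v - 1)*(v + 3)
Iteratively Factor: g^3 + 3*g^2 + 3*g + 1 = (g + 1)*(g^2 + 2*g + 1) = (g + 1)^2*(g + 1)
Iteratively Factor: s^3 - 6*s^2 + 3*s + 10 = (s - 5)*(s^2 - s - 2) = (s - 5)*(s + 1)*(s - 2)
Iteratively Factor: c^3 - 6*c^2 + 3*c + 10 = (c + 1)*(c^2 - 7*c + 10) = (c - 2)*(c + 1)*(c - 5)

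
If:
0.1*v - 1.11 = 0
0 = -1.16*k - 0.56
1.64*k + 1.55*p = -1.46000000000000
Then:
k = -0.48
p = -0.43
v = 11.10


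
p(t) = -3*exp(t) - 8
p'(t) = -3*exp(t)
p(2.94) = -64.75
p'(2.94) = -56.75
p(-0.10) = -10.71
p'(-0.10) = -2.71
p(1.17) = -17.67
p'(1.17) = -9.67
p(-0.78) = -9.38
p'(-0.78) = -1.38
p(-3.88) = -8.06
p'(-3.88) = -0.06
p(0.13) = -11.42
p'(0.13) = -3.42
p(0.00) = -11.00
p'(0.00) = -3.00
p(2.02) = -30.61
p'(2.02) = -22.61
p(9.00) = -24317.25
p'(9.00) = -24309.25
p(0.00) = -11.00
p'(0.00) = -3.00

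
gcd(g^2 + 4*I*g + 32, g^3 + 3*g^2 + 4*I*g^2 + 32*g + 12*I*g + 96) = g^2 + 4*I*g + 32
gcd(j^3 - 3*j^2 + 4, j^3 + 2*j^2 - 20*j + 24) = j^2 - 4*j + 4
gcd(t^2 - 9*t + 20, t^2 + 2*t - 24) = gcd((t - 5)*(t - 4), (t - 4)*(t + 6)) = t - 4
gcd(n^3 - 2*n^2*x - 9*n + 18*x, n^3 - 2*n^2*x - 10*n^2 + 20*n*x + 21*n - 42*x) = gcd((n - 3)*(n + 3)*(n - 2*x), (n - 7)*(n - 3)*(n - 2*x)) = -n^2 + 2*n*x + 3*n - 6*x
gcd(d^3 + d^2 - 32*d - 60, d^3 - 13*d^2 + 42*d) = d - 6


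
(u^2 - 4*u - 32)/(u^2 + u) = (u^2 - 4*u - 32)/(u*(u + 1))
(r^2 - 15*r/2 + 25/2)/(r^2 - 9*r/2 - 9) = (-2*r^2 + 15*r - 25)/(-2*r^2 + 9*r + 18)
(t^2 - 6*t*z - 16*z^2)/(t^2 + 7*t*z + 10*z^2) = (t - 8*z)/(t + 5*z)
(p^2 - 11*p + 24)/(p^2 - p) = (p^2 - 11*p + 24)/(p*(p - 1))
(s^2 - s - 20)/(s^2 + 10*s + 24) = (s - 5)/(s + 6)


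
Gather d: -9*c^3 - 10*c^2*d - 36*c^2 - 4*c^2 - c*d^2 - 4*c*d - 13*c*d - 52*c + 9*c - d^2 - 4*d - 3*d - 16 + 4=-9*c^3 - 40*c^2 - 43*c + d^2*(-c - 1) + d*(-10*c^2 - 17*c - 7) - 12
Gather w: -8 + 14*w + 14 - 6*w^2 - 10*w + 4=-6*w^2 + 4*w + 10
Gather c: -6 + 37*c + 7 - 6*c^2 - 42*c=-6*c^2 - 5*c + 1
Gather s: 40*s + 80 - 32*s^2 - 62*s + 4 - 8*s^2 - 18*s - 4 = -40*s^2 - 40*s + 80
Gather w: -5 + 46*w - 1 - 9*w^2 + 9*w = -9*w^2 + 55*w - 6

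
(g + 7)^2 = g^2 + 14*g + 49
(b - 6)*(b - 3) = b^2 - 9*b + 18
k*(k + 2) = k^2 + 2*k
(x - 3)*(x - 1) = x^2 - 4*x + 3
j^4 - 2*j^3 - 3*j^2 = j^2*(j - 3)*(j + 1)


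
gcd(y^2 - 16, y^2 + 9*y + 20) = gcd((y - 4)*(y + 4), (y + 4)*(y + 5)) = y + 4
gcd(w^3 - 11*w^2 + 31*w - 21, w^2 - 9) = w - 3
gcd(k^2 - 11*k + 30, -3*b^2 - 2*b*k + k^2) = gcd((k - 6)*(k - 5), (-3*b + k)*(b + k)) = 1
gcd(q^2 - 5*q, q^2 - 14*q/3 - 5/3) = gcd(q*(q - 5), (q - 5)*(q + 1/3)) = q - 5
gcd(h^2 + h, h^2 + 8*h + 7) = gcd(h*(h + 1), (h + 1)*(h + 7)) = h + 1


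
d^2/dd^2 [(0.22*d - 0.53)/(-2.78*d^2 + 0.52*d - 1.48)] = (-(0.22*d - 0.53)*(5.56*d - 0.52)*(11.12*d - 1.04) + (3.6696*d - 3.1756)*(2.78*d^2 - 0.52*d + 1.48))/(2.78*d^2 - 0.52*d + 1.48)^3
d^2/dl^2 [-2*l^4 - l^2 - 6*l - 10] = -24*l^2 - 2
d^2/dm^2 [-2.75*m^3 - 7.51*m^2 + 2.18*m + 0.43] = -16.5*m - 15.02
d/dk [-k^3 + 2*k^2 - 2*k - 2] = -3*k^2 + 4*k - 2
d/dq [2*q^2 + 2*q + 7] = 4*q + 2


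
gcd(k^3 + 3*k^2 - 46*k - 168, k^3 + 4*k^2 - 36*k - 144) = k^2 + 10*k + 24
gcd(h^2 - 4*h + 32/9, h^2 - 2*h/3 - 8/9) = h - 4/3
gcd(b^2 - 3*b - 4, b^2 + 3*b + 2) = b + 1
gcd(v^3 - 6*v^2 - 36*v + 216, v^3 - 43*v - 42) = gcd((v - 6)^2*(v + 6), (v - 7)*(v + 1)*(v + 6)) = v + 6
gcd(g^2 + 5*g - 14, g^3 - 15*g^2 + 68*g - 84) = g - 2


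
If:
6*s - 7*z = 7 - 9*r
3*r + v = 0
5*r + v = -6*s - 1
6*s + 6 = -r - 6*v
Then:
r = 5/19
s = -29/114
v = -15/19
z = -117/133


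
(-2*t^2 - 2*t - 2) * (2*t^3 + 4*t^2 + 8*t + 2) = -4*t^5 - 12*t^4 - 28*t^3 - 28*t^2 - 20*t - 4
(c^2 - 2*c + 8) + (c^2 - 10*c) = 2*c^2 - 12*c + 8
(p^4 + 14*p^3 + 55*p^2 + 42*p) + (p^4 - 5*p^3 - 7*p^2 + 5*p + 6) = 2*p^4 + 9*p^3 + 48*p^2 + 47*p + 6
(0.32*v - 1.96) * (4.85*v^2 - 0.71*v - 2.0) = 1.552*v^3 - 9.7332*v^2 + 0.7516*v + 3.92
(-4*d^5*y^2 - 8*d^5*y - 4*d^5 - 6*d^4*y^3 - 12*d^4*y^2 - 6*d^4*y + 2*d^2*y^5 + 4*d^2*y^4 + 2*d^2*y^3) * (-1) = 4*d^5*y^2 + 8*d^5*y + 4*d^5 + 6*d^4*y^3 + 12*d^4*y^2 + 6*d^4*y - 2*d^2*y^5 - 4*d^2*y^4 - 2*d^2*y^3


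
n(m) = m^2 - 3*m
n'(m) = 2*m - 3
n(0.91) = -1.90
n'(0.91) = -1.18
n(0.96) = -1.96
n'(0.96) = -1.08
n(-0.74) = 2.77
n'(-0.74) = -4.48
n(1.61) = -2.24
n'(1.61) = 0.22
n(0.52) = -1.29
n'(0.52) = -1.96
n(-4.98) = 39.74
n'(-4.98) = -12.96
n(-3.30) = 20.79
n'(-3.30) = -9.60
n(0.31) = -0.83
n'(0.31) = -2.38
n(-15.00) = 270.00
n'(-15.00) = -33.00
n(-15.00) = 270.00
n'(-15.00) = -33.00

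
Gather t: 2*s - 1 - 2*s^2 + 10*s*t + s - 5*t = -2*s^2 + 3*s + t*(10*s - 5) - 1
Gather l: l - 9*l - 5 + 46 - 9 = 32 - 8*l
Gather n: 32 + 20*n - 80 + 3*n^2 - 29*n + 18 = 3*n^2 - 9*n - 30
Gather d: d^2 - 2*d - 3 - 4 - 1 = d^2 - 2*d - 8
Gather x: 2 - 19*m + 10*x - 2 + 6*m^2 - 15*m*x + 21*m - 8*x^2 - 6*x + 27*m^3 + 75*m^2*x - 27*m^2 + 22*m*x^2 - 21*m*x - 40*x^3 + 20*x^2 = 27*m^3 - 21*m^2 + 2*m - 40*x^3 + x^2*(22*m + 12) + x*(75*m^2 - 36*m + 4)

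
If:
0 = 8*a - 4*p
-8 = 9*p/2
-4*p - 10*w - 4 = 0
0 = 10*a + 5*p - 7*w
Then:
No Solution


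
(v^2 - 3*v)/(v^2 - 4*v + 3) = v/(v - 1)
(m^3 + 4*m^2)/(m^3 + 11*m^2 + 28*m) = m/(m + 7)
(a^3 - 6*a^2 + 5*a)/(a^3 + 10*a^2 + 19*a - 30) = a*(a - 5)/(a^2 + 11*a + 30)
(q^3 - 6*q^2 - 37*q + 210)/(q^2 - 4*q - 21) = (q^2 + q - 30)/(q + 3)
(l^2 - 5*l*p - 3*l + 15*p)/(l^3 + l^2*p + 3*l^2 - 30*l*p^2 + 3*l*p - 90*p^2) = (l - 3)/(l^2 + 6*l*p + 3*l + 18*p)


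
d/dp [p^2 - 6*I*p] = 2*p - 6*I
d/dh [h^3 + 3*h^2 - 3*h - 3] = 3*h^2 + 6*h - 3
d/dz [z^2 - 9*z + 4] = 2*z - 9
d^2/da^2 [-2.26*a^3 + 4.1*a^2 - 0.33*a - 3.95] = 8.2 - 13.56*a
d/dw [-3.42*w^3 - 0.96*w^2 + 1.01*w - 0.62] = -10.26*w^2 - 1.92*w + 1.01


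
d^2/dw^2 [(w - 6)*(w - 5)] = 2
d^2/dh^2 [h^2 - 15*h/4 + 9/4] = 2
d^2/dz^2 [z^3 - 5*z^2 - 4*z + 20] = 6*z - 10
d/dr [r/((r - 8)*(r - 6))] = (48 - r^2)/(r^4 - 28*r^3 + 292*r^2 - 1344*r + 2304)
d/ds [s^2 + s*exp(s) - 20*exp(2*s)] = s*exp(s) + 2*s - 40*exp(2*s) + exp(s)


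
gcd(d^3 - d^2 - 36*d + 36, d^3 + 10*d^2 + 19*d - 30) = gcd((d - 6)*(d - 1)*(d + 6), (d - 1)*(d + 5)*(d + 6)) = d^2 + 5*d - 6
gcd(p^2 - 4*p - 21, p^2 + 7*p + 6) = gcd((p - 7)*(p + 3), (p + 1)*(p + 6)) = 1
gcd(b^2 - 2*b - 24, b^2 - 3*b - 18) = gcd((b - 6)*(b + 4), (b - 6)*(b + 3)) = b - 6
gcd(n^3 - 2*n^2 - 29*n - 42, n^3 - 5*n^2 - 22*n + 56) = n - 7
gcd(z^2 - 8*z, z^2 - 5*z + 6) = 1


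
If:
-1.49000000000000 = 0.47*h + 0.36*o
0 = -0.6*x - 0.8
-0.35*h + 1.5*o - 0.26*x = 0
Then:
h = -2.54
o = -0.82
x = -1.33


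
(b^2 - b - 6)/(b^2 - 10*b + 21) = (b + 2)/(b - 7)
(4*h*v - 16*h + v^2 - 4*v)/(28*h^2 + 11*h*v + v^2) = (v - 4)/(7*h + v)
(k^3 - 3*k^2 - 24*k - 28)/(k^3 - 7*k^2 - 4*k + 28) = (k + 2)/(k - 2)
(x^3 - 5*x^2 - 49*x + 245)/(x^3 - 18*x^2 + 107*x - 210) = (x + 7)/(x - 6)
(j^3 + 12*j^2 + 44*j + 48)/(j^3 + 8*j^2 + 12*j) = (j + 4)/j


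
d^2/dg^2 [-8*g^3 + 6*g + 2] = -48*g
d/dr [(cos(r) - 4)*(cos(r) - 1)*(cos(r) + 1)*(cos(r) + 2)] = 2*(-2*cos(r)^3 + 3*cos(r)^2 + 9*cos(r) - 1)*sin(r)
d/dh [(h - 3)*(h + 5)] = 2*h + 2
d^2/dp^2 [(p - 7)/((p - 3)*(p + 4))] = 2*(p^3 - 21*p^2 + 15*p - 79)/(p^6 + 3*p^5 - 33*p^4 - 71*p^3 + 396*p^2 + 432*p - 1728)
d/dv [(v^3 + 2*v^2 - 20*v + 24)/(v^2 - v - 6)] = (v^4 - 2*v^3 - 72*v + 144)/(v^4 - 2*v^3 - 11*v^2 + 12*v + 36)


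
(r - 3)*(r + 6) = r^2 + 3*r - 18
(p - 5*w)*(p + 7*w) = p^2 + 2*p*w - 35*w^2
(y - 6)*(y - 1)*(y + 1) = y^3 - 6*y^2 - y + 6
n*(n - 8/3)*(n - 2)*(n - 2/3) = n^4 - 16*n^3/3 + 76*n^2/9 - 32*n/9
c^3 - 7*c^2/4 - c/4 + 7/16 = (c - 7/4)*(c - 1/2)*(c + 1/2)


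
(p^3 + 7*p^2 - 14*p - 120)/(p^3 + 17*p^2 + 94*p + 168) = (p^2 + p - 20)/(p^2 + 11*p + 28)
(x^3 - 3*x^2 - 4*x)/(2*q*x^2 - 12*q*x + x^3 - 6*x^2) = (x^2 - 3*x - 4)/(2*q*x - 12*q + x^2 - 6*x)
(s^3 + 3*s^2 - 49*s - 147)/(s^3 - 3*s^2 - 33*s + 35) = (s^2 + 10*s + 21)/(s^2 + 4*s - 5)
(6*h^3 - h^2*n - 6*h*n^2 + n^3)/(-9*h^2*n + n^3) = (-6*h^3 + h^2*n + 6*h*n^2 - n^3)/(n*(9*h^2 - n^2))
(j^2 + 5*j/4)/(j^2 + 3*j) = (j + 5/4)/(j + 3)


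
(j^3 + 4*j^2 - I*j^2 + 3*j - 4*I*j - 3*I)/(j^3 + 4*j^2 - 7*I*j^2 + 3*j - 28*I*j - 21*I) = (j - I)/(j - 7*I)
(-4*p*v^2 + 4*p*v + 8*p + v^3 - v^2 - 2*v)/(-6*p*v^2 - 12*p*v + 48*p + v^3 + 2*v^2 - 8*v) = (4*p*v + 4*p - v^2 - v)/(6*p*v + 24*p - v^2 - 4*v)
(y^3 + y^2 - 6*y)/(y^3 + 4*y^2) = (y^2 + y - 6)/(y*(y + 4))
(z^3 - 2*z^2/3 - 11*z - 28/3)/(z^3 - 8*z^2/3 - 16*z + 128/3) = (3*z^2 + 10*z + 7)/(3*z^2 + 4*z - 32)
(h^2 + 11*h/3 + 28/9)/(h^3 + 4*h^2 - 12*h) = (9*h^2 + 33*h + 28)/(9*h*(h^2 + 4*h - 12))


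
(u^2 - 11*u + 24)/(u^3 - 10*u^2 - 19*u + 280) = (u - 3)/(u^2 - 2*u - 35)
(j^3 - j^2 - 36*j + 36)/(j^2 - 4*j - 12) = (j^2 + 5*j - 6)/(j + 2)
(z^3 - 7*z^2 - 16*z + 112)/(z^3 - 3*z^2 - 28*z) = (z - 4)/z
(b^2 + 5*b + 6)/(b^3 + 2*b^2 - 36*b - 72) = (b + 3)/(b^2 - 36)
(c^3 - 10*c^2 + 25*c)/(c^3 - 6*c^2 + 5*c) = (c - 5)/(c - 1)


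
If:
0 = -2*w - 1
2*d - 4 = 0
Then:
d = 2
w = -1/2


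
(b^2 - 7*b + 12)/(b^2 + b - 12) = (b - 4)/(b + 4)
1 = 1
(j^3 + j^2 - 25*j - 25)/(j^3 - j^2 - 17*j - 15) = (j + 5)/(j + 3)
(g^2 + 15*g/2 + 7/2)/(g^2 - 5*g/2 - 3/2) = (g + 7)/(g - 3)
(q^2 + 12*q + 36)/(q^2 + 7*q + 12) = (q^2 + 12*q + 36)/(q^2 + 7*q + 12)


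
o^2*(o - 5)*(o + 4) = o^4 - o^3 - 20*o^2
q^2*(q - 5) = q^3 - 5*q^2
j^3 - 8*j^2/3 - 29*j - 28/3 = (j - 7)*(j + 1/3)*(j + 4)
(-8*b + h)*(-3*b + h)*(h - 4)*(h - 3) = 24*b^2*h^2 - 168*b^2*h + 288*b^2 - 11*b*h^3 + 77*b*h^2 - 132*b*h + h^4 - 7*h^3 + 12*h^2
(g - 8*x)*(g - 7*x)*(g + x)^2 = g^4 - 13*g^3*x + 27*g^2*x^2 + 97*g*x^3 + 56*x^4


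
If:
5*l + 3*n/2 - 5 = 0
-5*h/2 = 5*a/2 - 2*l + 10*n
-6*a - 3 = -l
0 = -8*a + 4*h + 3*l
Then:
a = -1879/5178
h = -6953/5178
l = 710/863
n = 510/863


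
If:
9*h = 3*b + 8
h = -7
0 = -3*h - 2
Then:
No Solution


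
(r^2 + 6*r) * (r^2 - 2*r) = r^4 + 4*r^3 - 12*r^2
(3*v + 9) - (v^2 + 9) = -v^2 + 3*v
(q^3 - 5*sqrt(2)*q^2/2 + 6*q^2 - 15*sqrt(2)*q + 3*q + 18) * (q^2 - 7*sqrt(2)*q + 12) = q^5 - 19*sqrt(2)*q^4/2 + 6*q^4 - 57*sqrt(2)*q^3 + 50*q^3 - 51*sqrt(2)*q^2 + 300*q^2 - 306*sqrt(2)*q + 36*q + 216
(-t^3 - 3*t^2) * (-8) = 8*t^3 + 24*t^2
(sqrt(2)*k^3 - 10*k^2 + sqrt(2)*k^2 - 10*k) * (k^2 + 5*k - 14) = sqrt(2)*k^5 - 10*k^4 + 6*sqrt(2)*k^4 - 60*k^3 - 9*sqrt(2)*k^3 - 14*sqrt(2)*k^2 + 90*k^2 + 140*k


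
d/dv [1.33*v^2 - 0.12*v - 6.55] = 2.66*v - 0.12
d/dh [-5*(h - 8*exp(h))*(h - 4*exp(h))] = 60*h*exp(h) - 10*h - 320*exp(2*h) + 60*exp(h)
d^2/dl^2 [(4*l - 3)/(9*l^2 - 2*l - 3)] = 2*((35 - 108*l)*(-9*l^2 + 2*l + 3) - 4*(4*l - 3)*(9*l - 1)^2)/(-9*l^2 + 2*l + 3)^3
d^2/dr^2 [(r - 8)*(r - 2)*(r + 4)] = 6*r - 12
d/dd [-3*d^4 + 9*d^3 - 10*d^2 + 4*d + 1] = -12*d^3 + 27*d^2 - 20*d + 4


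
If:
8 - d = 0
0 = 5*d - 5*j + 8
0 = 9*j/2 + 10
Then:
No Solution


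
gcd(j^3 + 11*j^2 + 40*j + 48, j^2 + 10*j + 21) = j + 3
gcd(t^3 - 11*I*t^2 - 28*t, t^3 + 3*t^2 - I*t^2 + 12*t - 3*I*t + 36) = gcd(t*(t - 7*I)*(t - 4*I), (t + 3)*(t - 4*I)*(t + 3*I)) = t - 4*I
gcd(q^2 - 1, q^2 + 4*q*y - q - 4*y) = q - 1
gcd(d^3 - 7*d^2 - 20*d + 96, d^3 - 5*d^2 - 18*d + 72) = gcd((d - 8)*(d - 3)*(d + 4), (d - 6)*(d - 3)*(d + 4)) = d^2 + d - 12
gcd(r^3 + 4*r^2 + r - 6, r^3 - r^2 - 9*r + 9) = r^2 + 2*r - 3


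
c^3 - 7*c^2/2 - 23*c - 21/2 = (c - 7)*(c + 1/2)*(c + 3)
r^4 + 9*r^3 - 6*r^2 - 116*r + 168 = (r - 2)^2*(r + 6)*(r + 7)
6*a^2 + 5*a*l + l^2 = (2*a + l)*(3*a + l)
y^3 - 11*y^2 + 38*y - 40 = (y - 5)*(y - 4)*(y - 2)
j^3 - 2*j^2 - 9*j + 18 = (j - 3)*(j - 2)*(j + 3)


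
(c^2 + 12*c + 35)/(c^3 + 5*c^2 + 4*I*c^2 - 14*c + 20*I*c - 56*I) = (c + 5)/(c^2 + c*(-2 + 4*I) - 8*I)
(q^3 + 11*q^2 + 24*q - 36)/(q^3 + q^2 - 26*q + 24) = (q + 6)/(q - 4)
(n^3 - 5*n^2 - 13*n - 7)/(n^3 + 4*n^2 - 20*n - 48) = (n^3 - 5*n^2 - 13*n - 7)/(n^3 + 4*n^2 - 20*n - 48)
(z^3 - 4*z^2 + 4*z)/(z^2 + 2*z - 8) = z*(z - 2)/(z + 4)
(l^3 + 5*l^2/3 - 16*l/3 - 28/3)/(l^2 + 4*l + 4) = l - 7/3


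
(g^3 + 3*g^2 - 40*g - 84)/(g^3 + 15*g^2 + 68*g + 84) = (g - 6)/(g + 6)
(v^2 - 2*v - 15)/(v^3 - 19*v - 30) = 1/(v + 2)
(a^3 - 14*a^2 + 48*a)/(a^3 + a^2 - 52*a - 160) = a*(a - 6)/(a^2 + 9*a + 20)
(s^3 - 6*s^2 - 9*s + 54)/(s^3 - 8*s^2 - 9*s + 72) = (s - 6)/(s - 8)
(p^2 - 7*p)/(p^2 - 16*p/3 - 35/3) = 3*p/(3*p + 5)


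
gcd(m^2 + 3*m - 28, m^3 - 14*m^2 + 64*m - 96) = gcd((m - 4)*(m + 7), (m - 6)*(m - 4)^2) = m - 4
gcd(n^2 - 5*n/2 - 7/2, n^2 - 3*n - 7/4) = n - 7/2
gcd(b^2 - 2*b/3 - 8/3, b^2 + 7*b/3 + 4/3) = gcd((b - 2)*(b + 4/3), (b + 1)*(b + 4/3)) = b + 4/3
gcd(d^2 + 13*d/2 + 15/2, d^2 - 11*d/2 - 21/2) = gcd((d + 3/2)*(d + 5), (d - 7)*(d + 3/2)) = d + 3/2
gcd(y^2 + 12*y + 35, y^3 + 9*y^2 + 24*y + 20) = y + 5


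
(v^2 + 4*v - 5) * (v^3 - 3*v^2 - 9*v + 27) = v^5 + v^4 - 26*v^3 + 6*v^2 + 153*v - 135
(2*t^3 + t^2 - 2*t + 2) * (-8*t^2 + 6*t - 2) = -16*t^5 + 4*t^4 + 18*t^3 - 30*t^2 + 16*t - 4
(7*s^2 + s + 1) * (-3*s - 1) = -21*s^3 - 10*s^2 - 4*s - 1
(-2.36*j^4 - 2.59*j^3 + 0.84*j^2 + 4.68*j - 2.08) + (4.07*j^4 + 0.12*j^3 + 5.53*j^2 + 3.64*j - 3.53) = 1.71*j^4 - 2.47*j^3 + 6.37*j^2 + 8.32*j - 5.61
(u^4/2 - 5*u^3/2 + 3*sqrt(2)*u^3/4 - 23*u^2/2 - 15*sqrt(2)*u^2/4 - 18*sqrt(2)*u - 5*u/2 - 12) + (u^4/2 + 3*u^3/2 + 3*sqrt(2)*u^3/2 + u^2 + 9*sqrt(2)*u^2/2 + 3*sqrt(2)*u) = u^4 - u^3 + 9*sqrt(2)*u^3/4 - 21*u^2/2 + 3*sqrt(2)*u^2/4 - 15*sqrt(2)*u - 5*u/2 - 12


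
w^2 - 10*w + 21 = (w - 7)*(w - 3)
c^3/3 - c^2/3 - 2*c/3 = c*(c/3 + 1/3)*(c - 2)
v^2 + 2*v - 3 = (v - 1)*(v + 3)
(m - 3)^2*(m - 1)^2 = m^4 - 8*m^3 + 22*m^2 - 24*m + 9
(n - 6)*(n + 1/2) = n^2 - 11*n/2 - 3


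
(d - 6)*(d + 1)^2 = d^3 - 4*d^2 - 11*d - 6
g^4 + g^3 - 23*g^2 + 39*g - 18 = (g - 3)*(g - 1)^2*(g + 6)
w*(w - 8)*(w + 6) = w^3 - 2*w^2 - 48*w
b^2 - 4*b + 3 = (b - 3)*(b - 1)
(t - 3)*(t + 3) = t^2 - 9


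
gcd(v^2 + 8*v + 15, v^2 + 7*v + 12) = v + 3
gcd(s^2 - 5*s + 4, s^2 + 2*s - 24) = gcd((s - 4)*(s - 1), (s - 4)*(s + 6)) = s - 4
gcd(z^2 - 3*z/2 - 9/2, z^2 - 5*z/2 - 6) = z + 3/2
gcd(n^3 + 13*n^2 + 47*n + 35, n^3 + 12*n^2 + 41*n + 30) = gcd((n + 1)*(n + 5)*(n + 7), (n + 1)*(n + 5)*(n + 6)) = n^2 + 6*n + 5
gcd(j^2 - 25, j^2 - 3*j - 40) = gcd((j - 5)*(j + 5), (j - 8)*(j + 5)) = j + 5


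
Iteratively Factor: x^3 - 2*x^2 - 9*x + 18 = (x + 3)*(x^2 - 5*x + 6) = (x - 3)*(x + 3)*(x - 2)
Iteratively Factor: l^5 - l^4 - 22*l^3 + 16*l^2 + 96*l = (l + 4)*(l^4 - 5*l^3 - 2*l^2 + 24*l) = (l + 2)*(l + 4)*(l^3 - 7*l^2 + 12*l) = (l - 3)*(l + 2)*(l + 4)*(l^2 - 4*l) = (l - 4)*(l - 3)*(l + 2)*(l + 4)*(l)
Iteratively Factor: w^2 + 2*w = (w)*(w + 2)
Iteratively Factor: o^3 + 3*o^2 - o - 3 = (o + 1)*(o^2 + 2*o - 3) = (o - 1)*(o + 1)*(o + 3)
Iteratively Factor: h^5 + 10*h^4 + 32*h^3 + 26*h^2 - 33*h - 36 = (h + 3)*(h^4 + 7*h^3 + 11*h^2 - 7*h - 12) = (h + 1)*(h + 3)*(h^3 + 6*h^2 + 5*h - 12) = (h + 1)*(h + 3)*(h + 4)*(h^2 + 2*h - 3) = (h + 1)*(h + 3)^2*(h + 4)*(h - 1)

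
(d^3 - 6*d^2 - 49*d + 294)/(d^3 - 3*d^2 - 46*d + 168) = (d - 7)/(d - 4)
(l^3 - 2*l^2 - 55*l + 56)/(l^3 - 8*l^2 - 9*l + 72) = (l^2 + 6*l - 7)/(l^2 - 9)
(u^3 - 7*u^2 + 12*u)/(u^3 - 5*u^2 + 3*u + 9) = u*(u - 4)/(u^2 - 2*u - 3)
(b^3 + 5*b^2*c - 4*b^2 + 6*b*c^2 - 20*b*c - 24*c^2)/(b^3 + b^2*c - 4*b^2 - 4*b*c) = (b^2 + 5*b*c + 6*c^2)/(b*(b + c))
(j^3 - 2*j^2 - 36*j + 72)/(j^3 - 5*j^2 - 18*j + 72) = (j^2 + 4*j - 12)/(j^2 + j - 12)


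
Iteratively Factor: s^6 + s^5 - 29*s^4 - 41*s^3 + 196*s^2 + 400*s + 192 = (s + 3)*(s^5 - 2*s^4 - 23*s^3 + 28*s^2 + 112*s + 64) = (s - 4)*(s + 3)*(s^4 + 2*s^3 - 15*s^2 - 32*s - 16) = (s - 4)*(s + 3)*(s + 4)*(s^3 - 2*s^2 - 7*s - 4) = (s - 4)*(s + 1)*(s + 3)*(s + 4)*(s^2 - 3*s - 4) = (s - 4)^2*(s + 1)*(s + 3)*(s + 4)*(s + 1)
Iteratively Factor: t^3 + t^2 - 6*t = (t)*(t^2 + t - 6) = t*(t - 2)*(t + 3)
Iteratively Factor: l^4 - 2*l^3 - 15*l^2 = (l)*(l^3 - 2*l^2 - 15*l) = l*(l - 5)*(l^2 + 3*l) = l*(l - 5)*(l + 3)*(l)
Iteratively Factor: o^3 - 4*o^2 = (o - 4)*(o^2) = o*(o - 4)*(o)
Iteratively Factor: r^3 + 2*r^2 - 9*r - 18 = (r + 3)*(r^2 - r - 6) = (r + 2)*(r + 3)*(r - 3)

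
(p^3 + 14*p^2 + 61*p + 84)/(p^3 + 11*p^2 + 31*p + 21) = (p + 4)/(p + 1)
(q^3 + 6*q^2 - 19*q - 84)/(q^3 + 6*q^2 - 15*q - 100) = (q^2 + 10*q + 21)/(q^2 + 10*q + 25)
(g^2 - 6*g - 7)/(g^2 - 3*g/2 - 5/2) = 2*(g - 7)/(2*g - 5)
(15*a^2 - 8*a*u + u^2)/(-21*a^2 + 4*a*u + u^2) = (-5*a + u)/(7*a + u)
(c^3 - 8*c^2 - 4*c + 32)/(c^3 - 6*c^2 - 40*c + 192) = (c^2 - 4)/(c^2 + 2*c - 24)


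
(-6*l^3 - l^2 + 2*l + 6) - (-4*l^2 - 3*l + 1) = -6*l^3 + 3*l^2 + 5*l + 5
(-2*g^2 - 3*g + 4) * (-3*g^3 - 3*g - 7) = 6*g^5 + 9*g^4 - 6*g^3 + 23*g^2 + 9*g - 28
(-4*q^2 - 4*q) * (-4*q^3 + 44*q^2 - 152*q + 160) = 16*q^5 - 160*q^4 + 432*q^3 - 32*q^2 - 640*q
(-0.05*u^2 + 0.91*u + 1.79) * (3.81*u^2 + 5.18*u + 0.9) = -0.1905*u^4 + 3.2081*u^3 + 11.4887*u^2 + 10.0912*u + 1.611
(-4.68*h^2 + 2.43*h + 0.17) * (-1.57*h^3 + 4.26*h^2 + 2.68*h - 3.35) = 7.3476*h^5 - 23.7519*h^4 - 2.4575*h^3 + 22.9146*h^2 - 7.6849*h - 0.5695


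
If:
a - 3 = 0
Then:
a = 3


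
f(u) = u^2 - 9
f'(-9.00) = -18.00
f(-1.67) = -6.21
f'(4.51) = 9.02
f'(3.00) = 6.00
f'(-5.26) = -10.52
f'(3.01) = 6.02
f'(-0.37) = -0.74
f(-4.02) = 7.16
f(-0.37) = -8.86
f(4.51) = 11.34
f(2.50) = -2.75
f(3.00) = 0.00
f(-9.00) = 72.00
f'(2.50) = 5.00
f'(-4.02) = -8.04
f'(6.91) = 13.82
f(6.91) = 38.75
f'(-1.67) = -3.34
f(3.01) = 0.06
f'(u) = 2*u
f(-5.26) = 18.67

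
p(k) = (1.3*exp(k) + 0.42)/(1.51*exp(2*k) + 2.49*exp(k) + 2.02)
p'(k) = (1.3*exp(k) + 0.42)*(-3.02*exp(2*k) - 2.49*exp(k))/(1.51*exp(2*k) + 2.49*exp(k) + 2.02)^2 + 1.3*exp(k)/(1.51*exp(2*k) + 2.49*exp(k) + 2.02)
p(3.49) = 0.03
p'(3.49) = -0.02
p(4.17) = 0.01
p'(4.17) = -0.01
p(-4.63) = 0.21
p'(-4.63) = 0.00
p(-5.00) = 0.21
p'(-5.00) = 0.00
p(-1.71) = 0.26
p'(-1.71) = 0.04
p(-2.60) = 0.23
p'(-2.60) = 0.02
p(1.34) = 0.16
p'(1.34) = -0.11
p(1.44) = 0.15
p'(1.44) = -0.11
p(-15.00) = 0.21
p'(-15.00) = 0.00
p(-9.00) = 0.21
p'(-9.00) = 0.00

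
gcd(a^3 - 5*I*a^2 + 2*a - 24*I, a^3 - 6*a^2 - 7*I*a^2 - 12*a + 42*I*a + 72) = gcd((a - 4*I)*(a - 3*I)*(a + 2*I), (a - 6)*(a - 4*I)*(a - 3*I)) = a^2 - 7*I*a - 12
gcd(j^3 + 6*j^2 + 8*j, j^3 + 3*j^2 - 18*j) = j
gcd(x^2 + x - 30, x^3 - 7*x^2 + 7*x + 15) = x - 5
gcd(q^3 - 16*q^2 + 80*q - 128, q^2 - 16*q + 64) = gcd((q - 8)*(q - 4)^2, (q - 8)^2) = q - 8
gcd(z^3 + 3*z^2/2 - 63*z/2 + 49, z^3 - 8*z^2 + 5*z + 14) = z - 2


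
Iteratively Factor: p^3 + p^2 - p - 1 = (p - 1)*(p^2 + 2*p + 1) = (p - 1)*(p + 1)*(p + 1)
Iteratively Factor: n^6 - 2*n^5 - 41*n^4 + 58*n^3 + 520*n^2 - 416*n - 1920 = (n - 3)*(n^5 + n^4 - 38*n^3 - 56*n^2 + 352*n + 640) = (n - 4)*(n - 3)*(n^4 + 5*n^3 - 18*n^2 - 128*n - 160) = (n - 4)*(n - 3)*(n + 4)*(n^3 + n^2 - 22*n - 40) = (n - 4)*(n - 3)*(n + 4)^2*(n^2 - 3*n - 10) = (n - 4)*(n - 3)*(n + 2)*(n + 4)^2*(n - 5)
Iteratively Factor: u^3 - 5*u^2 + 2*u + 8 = (u - 2)*(u^2 - 3*u - 4) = (u - 2)*(u + 1)*(u - 4)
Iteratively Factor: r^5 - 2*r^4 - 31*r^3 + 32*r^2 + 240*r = (r - 5)*(r^4 + 3*r^3 - 16*r^2 - 48*r) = (r - 5)*(r + 3)*(r^3 - 16*r) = (r - 5)*(r - 4)*(r + 3)*(r^2 + 4*r) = r*(r - 5)*(r - 4)*(r + 3)*(r + 4)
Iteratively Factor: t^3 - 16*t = (t - 4)*(t^2 + 4*t) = t*(t - 4)*(t + 4)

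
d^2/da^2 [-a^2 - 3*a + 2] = -2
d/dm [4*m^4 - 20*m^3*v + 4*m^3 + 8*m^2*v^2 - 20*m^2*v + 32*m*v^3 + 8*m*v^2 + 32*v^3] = 16*m^3 - 60*m^2*v + 12*m^2 + 16*m*v^2 - 40*m*v + 32*v^3 + 8*v^2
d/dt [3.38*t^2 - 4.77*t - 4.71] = 6.76*t - 4.77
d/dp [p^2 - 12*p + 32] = 2*p - 12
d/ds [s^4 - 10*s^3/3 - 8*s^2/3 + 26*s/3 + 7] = 4*s^3 - 10*s^2 - 16*s/3 + 26/3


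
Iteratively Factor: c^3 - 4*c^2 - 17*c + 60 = (c + 4)*(c^2 - 8*c + 15) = (c - 3)*(c + 4)*(c - 5)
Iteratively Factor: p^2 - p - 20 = (p - 5)*(p + 4)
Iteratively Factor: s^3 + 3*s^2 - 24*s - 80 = (s - 5)*(s^2 + 8*s + 16) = (s - 5)*(s + 4)*(s + 4)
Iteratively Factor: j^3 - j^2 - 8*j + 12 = (j - 2)*(j^2 + j - 6) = (j - 2)^2*(j + 3)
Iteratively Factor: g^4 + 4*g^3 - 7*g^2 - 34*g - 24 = (g + 2)*(g^3 + 2*g^2 - 11*g - 12) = (g - 3)*(g + 2)*(g^2 + 5*g + 4) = (g - 3)*(g + 1)*(g + 2)*(g + 4)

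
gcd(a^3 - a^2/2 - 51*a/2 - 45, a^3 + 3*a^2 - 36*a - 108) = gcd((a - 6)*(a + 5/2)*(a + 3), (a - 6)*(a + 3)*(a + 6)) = a^2 - 3*a - 18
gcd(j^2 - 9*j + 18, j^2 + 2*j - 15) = j - 3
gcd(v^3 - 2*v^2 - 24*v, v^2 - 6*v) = v^2 - 6*v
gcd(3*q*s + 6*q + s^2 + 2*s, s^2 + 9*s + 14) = s + 2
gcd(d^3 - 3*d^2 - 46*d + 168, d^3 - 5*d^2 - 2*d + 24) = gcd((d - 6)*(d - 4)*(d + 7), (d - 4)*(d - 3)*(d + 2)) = d - 4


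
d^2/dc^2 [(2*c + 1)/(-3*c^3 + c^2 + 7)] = 2*(c^2*(2*c + 1)*(9*c - 2)^2 + (18*c^2 - 4*c + (2*c + 1)*(9*c - 1))*(-3*c^3 + c^2 + 7))/(-3*c^3 + c^2 + 7)^3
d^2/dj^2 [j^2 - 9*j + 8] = 2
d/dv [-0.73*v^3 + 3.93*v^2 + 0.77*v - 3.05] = -2.19*v^2 + 7.86*v + 0.77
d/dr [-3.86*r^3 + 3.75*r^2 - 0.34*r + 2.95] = -11.58*r^2 + 7.5*r - 0.34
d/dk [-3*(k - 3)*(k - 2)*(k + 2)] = -9*k^2 + 18*k + 12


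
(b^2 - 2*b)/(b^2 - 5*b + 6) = b/(b - 3)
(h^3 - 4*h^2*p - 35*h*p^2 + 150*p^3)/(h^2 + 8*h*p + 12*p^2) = (h^2 - 10*h*p + 25*p^2)/(h + 2*p)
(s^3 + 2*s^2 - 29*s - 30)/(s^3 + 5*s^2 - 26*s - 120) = (s + 1)/(s + 4)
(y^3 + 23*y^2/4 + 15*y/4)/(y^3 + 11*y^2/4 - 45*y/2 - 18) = y*(y + 5)/(y^2 + 2*y - 24)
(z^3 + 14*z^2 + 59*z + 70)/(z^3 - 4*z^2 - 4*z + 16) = (z^2 + 12*z + 35)/(z^2 - 6*z + 8)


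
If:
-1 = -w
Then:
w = 1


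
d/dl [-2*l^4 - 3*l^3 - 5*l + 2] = -8*l^3 - 9*l^2 - 5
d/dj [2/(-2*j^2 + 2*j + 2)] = (2*j - 1)/(-j^2 + j + 1)^2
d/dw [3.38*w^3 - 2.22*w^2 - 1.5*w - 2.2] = 10.14*w^2 - 4.44*w - 1.5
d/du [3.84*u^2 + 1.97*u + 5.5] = 7.68*u + 1.97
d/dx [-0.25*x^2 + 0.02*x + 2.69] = 0.02 - 0.5*x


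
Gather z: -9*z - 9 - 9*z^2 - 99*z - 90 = -9*z^2 - 108*z - 99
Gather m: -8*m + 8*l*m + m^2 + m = m^2 + m*(8*l - 7)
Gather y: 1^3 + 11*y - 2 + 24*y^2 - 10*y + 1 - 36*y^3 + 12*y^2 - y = -36*y^3 + 36*y^2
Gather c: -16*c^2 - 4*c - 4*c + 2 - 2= -16*c^2 - 8*c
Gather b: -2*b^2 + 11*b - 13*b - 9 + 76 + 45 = -2*b^2 - 2*b + 112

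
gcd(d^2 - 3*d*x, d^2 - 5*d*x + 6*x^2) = -d + 3*x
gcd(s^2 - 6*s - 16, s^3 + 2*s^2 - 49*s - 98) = s + 2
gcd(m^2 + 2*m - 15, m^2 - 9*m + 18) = m - 3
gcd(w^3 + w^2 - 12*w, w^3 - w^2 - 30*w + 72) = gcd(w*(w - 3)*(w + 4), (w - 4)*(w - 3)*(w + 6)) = w - 3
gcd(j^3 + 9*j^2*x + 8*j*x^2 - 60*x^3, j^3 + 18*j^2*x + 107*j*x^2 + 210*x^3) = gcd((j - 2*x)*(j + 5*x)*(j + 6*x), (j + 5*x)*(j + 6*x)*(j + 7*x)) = j^2 + 11*j*x + 30*x^2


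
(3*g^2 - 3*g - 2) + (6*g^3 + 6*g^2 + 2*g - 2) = 6*g^3 + 9*g^2 - g - 4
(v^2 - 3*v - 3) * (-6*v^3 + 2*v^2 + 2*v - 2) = -6*v^5 + 20*v^4 + 14*v^3 - 14*v^2 + 6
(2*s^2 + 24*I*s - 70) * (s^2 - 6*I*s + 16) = 2*s^4 + 12*I*s^3 + 106*s^2 + 804*I*s - 1120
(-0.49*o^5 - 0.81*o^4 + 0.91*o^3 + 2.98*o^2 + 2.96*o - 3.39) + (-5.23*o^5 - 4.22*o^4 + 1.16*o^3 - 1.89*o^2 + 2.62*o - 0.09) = -5.72*o^5 - 5.03*o^4 + 2.07*o^3 + 1.09*o^2 + 5.58*o - 3.48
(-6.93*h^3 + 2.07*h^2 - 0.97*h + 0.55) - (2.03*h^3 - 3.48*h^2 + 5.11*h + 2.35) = -8.96*h^3 + 5.55*h^2 - 6.08*h - 1.8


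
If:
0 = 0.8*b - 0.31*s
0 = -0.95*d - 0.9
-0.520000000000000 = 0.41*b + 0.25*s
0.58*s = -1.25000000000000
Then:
No Solution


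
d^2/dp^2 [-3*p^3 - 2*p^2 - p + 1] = -18*p - 4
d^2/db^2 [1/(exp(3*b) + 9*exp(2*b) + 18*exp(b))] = 9*(-(exp(2*b) + 4*exp(b) + 2)*(exp(2*b) + 9*exp(b) + 18) + 2*(exp(2*b) + 6*exp(b) + 6)^2)*exp(-b)/(exp(2*b) + 9*exp(b) + 18)^3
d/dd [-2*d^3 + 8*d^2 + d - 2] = -6*d^2 + 16*d + 1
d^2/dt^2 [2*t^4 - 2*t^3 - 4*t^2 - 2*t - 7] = 24*t^2 - 12*t - 8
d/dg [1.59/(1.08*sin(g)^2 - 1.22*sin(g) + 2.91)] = (1.9398 - 3.4344*sin(g))*cos(g)/(1.08*sin(g)^2 - 1.22*sin(g) + 2.91)^2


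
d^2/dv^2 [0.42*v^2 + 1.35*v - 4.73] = 0.840000000000000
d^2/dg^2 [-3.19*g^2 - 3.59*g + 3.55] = -6.38000000000000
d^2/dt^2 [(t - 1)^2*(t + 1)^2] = 12*t^2 - 4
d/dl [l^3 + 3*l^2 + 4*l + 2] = 3*l^2 + 6*l + 4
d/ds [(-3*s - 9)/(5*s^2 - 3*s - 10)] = 3*(5*s^2 + 30*s + 1)/(25*s^4 - 30*s^3 - 91*s^2 + 60*s + 100)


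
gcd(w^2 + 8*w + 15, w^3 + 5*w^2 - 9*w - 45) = w^2 + 8*w + 15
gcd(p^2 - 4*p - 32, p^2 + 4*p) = p + 4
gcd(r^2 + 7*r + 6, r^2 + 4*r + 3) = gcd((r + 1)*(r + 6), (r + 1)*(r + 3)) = r + 1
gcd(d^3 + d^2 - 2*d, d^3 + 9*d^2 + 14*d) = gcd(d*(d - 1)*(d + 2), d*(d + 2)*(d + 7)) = d^2 + 2*d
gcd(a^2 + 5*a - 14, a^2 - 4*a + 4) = a - 2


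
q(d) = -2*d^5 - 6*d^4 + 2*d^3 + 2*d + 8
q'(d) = -10*d^4 - 24*d^3 + 6*d^2 + 2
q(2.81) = -666.49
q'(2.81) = -1106.62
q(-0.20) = 7.58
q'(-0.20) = 2.42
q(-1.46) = -15.14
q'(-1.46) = 44.04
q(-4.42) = 910.40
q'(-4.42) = -1625.07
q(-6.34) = 10278.42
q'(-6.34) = -9797.53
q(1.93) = -110.57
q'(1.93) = -286.94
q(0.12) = 8.24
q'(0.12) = 2.04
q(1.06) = 2.25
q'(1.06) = -32.47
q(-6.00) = 7340.00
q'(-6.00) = -7558.00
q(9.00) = -155980.00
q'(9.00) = -82618.00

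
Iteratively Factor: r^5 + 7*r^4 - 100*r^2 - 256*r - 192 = (r + 2)*(r^4 + 5*r^3 - 10*r^2 - 80*r - 96) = (r - 4)*(r + 2)*(r^3 + 9*r^2 + 26*r + 24) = (r - 4)*(r + 2)*(r + 3)*(r^2 + 6*r + 8) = (r - 4)*(r + 2)*(r + 3)*(r + 4)*(r + 2)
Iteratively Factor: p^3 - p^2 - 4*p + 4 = (p - 2)*(p^2 + p - 2) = (p - 2)*(p - 1)*(p + 2)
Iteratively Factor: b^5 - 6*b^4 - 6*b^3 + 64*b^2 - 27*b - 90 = (b - 5)*(b^4 - b^3 - 11*b^2 + 9*b + 18) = (b - 5)*(b + 3)*(b^3 - 4*b^2 + b + 6) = (b - 5)*(b - 2)*(b + 3)*(b^2 - 2*b - 3) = (b - 5)*(b - 3)*(b - 2)*(b + 3)*(b + 1)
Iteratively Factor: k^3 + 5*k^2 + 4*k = (k + 1)*(k^2 + 4*k) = (k + 1)*(k + 4)*(k)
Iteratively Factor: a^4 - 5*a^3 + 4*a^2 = (a - 1)*(a^3 - 4*a^2) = (a - 4)*(a - 1)*(a^2) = a*(a - 4)*(a - 1)*(a)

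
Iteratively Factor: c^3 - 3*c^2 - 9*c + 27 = (c + 3)*(c^2 - 6*c + 9) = (c - 3)*(c + 3)*(c - 3)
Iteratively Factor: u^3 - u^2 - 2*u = (u)*(u^2 - u - 2) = u*(u - 2)*(u + 1)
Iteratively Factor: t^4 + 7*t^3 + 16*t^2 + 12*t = (t + 2)*(t^3 + 5*t^2 + 6*t) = t*(t + 2)*(t^2 + 5*t + 6) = t*(t + 2)^2*(t + 3)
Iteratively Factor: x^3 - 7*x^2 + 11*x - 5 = (x - 1)*(x^2 - 6*x + 5) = (x - 1)^2*(x - 5)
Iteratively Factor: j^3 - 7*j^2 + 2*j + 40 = (j + 2)*(j^2 - 9*j + 20) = (j - 5)*(j + 2)*(j - 4)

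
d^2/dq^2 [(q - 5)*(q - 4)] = 2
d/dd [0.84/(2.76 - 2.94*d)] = 2.4696/(2.94*d - 2.76)^2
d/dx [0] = 0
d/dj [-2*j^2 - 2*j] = -4*j - 2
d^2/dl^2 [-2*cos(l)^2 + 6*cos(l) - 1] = -6*cos(l) + 4*cos(2*l)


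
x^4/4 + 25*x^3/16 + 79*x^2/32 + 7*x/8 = x*(x/4 + 1)*(x + 1/2)*(x + 7/4)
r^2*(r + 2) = r^3 + 2*r^2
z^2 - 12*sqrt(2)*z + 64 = (z - 8*sqrt(2))*(z - 4*sqrt(2))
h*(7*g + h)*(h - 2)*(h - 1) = 7*g*h^3 - 21*g*h^2 + 14*g*h + h^4 - 3*h^3 + 2*h^2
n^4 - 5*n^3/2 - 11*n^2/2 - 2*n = n*(n - 4)*(n + 1/2)*(n + 1)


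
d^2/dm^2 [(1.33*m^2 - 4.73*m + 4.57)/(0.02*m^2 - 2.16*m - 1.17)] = (0.111128*m^3 + 0.197699999999998*m^2 - 1.84863600000001*m + 70.406046)/(8.0e-6*m^6 - 0.002592*m^5 + 0.278532*m^4 - 9.774432*m^3 - 16.294122*m^2 - 8.870472*m - 1.601613)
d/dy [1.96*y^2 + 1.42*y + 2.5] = 3.92*y + 1.42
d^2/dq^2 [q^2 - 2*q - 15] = 2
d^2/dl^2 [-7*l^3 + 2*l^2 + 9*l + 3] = 4 - 42*l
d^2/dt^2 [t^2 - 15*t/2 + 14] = 2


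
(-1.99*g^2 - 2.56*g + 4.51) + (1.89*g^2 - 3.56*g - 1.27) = -0.1*g^2 - 6.12*g + 3.24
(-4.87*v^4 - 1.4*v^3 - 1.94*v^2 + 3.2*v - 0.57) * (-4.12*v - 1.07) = 20.0644*v^5 + 10.9789*v^4 + 9.4908*v^3 - 11.1082*v^2 - 1.0756*v + 0.6099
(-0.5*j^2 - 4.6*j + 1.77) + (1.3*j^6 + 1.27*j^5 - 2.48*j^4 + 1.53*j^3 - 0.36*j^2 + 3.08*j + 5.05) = 1.3*j^6 + 1.27*j^5 - 2.48*j^4 + 1.53*j^3 - 0.86*j^2 - 1.52*j + 6.82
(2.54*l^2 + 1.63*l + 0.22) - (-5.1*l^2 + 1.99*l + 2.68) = 7.64*l^2 - 0.36*l - 2.46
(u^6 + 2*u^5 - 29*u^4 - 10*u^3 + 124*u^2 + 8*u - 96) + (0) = u^6 + 2*u^5 - 29*u^4 - 10*u^3 + 124*u^2 + 8*u - 96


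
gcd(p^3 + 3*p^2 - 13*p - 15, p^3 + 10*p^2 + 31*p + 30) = p + 5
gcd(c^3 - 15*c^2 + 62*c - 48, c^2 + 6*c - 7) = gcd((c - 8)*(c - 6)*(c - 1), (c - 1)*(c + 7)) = c - 1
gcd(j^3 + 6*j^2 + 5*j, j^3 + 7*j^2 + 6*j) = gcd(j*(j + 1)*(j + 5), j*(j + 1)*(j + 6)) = j^2 + j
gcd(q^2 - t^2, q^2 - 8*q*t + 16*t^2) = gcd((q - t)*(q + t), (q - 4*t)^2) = 1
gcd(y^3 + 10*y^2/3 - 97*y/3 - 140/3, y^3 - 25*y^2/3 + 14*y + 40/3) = y - 5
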